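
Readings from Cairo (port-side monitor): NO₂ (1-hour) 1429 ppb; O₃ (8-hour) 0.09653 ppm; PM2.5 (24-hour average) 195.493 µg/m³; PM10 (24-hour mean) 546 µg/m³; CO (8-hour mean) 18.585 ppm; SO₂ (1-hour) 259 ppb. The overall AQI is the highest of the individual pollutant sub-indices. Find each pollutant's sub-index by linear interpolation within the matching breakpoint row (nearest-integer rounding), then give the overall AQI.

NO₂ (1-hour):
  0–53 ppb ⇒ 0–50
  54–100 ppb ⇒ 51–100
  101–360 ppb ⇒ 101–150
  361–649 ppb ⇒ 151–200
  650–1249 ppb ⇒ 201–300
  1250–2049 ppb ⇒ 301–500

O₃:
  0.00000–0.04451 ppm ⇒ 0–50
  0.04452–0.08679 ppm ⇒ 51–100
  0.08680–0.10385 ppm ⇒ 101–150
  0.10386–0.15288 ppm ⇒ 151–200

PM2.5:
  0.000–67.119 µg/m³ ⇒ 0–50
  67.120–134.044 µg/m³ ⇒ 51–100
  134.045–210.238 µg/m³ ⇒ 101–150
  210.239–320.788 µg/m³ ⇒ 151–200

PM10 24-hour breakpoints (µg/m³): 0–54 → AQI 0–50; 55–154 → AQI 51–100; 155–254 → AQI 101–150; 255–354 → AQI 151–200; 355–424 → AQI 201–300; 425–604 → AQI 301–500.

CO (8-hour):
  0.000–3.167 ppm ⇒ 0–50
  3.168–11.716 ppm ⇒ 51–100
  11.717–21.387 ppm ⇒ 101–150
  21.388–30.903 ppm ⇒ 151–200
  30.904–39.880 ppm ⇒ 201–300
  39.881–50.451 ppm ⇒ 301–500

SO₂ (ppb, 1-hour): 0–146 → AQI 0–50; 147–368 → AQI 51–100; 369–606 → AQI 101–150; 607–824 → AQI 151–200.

436

NO₂: 1429 ∈ [1250, 2049] ↔ index [301, 500].
301 + (1429−1250)·(500−301)/(2049−1250) = 301 + 179·199/799 ≈ 345.58, so AQI = 346.
O₃ 0.09653: bracket 0.08680–0.10385 → index 101–150; slope 49/0.01705, offset 0.00973.
AQI = 101 + 49/0.01705·0.00973 ≈ 128.96 ⇒ 129.
PM2.5: 195.493 lies in 134.045–210.238, so I_lo=101, I_hi=150, C_lo=134.045, C_hi=210.238.
(150−101)/(210.238−134.045) × (195.493−134.045) + 101 = 49/76.193 × 61.448 + 101 ≈ 140.52 → 141.
PM10: 546 ∈ [425, 604] ↔ index [301, 500].
301 + (546−425)·(500−301)/(604−425) = 301 + 121·199/179 ≈ 435.52, so AQI = 436.
CO: row 11.717–21.387 (AQI 101–150). (150−101)·(18.585−11.717)/(21.387−11.717) + 101 = 49·6.868/9.670 + 101 ≈ 135.80 → 136.
SO₂: row 147–368 (AQI 51–100). (100−51)·(259−147)/(368−147) + 51 = 49·112/221 + 51 ≈ 75.83 → 76.
Sub-indices: NO₂→346, O₃→129, PM2.5→141, PM10→436, CO→136, SO₂→76. Overall AQI = max = 436; dominant pollutant is PM10.
AQI 436: Hazardous.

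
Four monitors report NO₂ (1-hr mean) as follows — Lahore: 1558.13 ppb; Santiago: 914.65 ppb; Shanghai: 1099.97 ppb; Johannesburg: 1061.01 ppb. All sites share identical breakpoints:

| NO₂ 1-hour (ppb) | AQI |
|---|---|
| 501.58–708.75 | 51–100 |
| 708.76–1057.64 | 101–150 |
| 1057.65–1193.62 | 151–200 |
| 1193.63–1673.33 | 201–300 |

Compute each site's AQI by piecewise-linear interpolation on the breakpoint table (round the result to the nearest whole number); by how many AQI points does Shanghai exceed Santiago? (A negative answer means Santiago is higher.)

Lahore: 1558.13 ∈ [1193.63, 1673.33] ↔ index [201, 300].
201 + (1558.13−1193.63)·(300−201)/(1673.33−1193.63) = 201 + 364.50·99/479.70 ≈ 276.23, so AQI = 276.
Santiago: row 708.76–1057.64 (AQI 101–150). (150−101)·(914.65−708.76)/(1057.64−708.76) + 101 = 49·205.89/348.88 + 101 ≈ 129.92 → 130.
Shanghai: 1099.97 ∈ [1057.65, 1193.62] ↔ index [151, 200].
151 + (1099.97−1057.65)·(200−151)/(1193.62−1057.65) = 151 + 42.32·49/135.97 ≈ 166.25, so AQI = 166.
Johannesburg: 1061.01 lies in 1057.65–1193.62, so I_lo=151, I_hi=200, C_lo=1057.65, C_hi=1193.62.
(200−151)/(1193.62−1057.65) × (1061.01−1057.65) + 151 = 49/135.97 × 3.36 + 151 ≈ 152.21 → 152.
AQIs: Lahore=276, Santiago=130, Shanghai=166, Johannesburg=152. Shanghai (166) − Santiago (130) = 36.

36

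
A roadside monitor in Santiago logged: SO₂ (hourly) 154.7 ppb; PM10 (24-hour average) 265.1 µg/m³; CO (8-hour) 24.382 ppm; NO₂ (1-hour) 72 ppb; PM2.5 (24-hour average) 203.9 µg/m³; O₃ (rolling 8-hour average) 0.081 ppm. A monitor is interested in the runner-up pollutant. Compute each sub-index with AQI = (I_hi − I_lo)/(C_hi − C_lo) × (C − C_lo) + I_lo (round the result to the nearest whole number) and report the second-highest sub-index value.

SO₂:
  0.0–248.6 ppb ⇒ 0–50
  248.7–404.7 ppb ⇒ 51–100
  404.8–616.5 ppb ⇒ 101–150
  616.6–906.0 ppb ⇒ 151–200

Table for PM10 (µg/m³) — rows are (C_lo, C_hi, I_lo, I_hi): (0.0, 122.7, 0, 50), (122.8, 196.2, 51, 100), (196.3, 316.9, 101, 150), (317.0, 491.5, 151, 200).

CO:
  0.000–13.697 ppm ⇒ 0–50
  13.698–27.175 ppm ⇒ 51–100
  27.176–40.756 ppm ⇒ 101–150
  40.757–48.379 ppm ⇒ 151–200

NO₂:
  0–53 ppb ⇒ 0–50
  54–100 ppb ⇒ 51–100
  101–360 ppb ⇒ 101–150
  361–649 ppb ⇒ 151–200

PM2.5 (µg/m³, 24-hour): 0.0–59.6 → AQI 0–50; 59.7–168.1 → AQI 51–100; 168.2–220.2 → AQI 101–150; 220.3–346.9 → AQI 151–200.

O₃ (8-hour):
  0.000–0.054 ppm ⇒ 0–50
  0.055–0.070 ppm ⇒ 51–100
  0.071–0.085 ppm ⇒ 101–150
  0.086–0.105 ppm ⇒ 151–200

SO₂: row 0.0–248.6 (AQI 0–50). (50−0)·(154.7−0.0)/(248.6−0.0) + 0 = 50·154.7/248.6 + 0 ≈ 31.11 → 31.
PM10: 265.1 ∈ [196.3, 316.9] ↔ index [101, 150].
101 + (265.1−196.3)·(150−101)/(316.9−196.3) = 101 + 68.8·49/120.6 ≈ 128.95, so AQI = 129.
CO: 24.382 lies in 13.698–27.175, so I_lo=51, I_hi=100, C_lo=13.698, C_hi=27.175.
(100−51)/(27.175−13.698) × (24.382−13.698) + 51 = 49/13.477 × 10.684 + 51 ≈ 89.85 → 90.
NO₂ 72: bracket 54–100 → index 51–100; slope 49/46, offset 18.
AQI = 51 + 49/46·18 ≈ 70.17 ⇒ 70.
PM2.5 203.9: bracket 168.2–220.2 → index 101–150; slope 49/52.0, offset 35.7.
AQI = 101 + 49/52.0·35.7 ≈ 134.64 ⇒ 135.
O₃: row 0.071–0.085 (AQI 101–150). (150−101)·(0.081−0.071)/(0.085−0.071) + 101 = 49·0.010/0.014 + 101 ≈ 136.00 → 136.
Sub-indices: SO₂→31, PM10→129, CO→90, NO₂→70, PM2.5→135, O₃→136. Ranked high→low: 136, 135, 129, 90, 70, 31. Second-highest sub-index = 135.

135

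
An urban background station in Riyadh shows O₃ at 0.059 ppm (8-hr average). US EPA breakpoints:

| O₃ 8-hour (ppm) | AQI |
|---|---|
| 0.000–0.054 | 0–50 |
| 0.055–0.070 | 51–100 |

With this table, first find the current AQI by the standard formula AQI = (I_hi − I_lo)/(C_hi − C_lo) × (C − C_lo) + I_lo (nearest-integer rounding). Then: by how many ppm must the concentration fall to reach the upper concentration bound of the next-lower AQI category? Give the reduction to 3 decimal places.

O₃: row 0.055–0.070 (AQI 51–100). (100−51)·(0.059−0.055)/(0.070−0.055) + 51 = 49·0.004/0.015 + 51 ≈ 64.07 → 64.
Current AQI 64 is in the Moderate range (51–100). The next-lower category tops out at AQI 50, whose upper concentration bound is 0.054 ppm.
Reduction needed = 0.059 − 0.054 = 0.005 ppm.

0.005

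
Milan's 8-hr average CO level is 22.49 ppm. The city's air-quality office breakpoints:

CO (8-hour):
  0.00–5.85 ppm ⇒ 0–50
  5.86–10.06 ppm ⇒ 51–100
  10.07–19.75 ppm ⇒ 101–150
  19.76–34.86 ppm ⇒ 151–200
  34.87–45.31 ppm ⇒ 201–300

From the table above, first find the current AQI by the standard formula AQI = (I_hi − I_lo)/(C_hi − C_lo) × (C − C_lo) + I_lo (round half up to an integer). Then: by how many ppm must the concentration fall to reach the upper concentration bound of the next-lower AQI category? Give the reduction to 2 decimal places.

2.74

CO: row 19.76–34.86 (AQI 151–200). (200−151)·(22.49−19.76)/(34.86−19.76) + 151 = 49·2.73/15.10 + 151 ≈ 159.86 → 160.
Current AQI 160 is in the Unhealthy range (151–200). The next-lower category tops out at AQI 150, whose upper concentration bound is 19.75 ppm.
Reduction needed = 22.49 − 19.75 = 2.74 ppm.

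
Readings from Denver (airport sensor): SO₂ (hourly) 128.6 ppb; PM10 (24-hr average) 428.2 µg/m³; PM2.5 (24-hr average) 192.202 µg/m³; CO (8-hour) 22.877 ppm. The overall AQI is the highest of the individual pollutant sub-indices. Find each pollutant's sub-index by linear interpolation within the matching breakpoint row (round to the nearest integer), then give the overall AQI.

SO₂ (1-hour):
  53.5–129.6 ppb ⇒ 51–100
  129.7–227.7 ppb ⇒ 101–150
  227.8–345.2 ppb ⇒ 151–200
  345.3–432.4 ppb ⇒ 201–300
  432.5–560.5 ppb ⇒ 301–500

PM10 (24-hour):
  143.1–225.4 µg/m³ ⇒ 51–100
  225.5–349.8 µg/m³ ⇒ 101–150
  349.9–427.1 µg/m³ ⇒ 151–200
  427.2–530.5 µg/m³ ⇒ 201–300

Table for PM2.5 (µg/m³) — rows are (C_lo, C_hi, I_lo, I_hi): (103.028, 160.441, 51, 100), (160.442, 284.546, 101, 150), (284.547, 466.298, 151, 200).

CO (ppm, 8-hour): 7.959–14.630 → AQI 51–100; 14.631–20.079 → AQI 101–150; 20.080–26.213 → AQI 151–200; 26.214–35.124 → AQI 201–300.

202

SO₂: row 53.5–129.6 (AQI 51–100). (100−51)·(128.6−53.5)/(129.6−53.5) + 51 = 49·75.1/76.1 + 51 ≈ 99.36 → 99.
PM10: row 427.2–530.5 (AQI 201–300). (300−201)·(428.2−427.2)/(530.5−427.2) + 201 = 99·1.0/103.3 + 201 ≈ 201.96 → 202.
PM2.5: row 160.442–284.546 (AQI 101–150). (150−101)·(192.202−160.442)/(284.546−160.442) + 101 = 49·31.760/124.104 + 101 ≈ 113.54 → 114.
CO 22.877: bracket 20.080–26.213 → index 151–200; slope 49/6.133, offset 2.797.
AQI = 151 + 49/6.133·2.797 ≈ 173.35 ⇒ 173.
Sub-indices: SO₂→99, PM10→202, PM2.5→114, CO→173. Overall AQI = max = 202; dominant pollutant is PM10.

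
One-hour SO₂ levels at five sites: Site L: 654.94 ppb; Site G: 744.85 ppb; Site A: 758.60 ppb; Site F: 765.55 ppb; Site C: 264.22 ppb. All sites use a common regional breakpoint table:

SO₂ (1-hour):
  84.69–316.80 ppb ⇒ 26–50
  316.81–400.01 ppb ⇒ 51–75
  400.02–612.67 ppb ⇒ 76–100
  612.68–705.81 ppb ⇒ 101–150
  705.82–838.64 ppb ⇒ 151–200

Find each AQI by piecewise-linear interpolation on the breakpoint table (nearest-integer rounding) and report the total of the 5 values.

676

Site L: 654.94 lies in 612.68–705.81, so I_lo=101, I_hi=150, C_lo=612.68, C_hi=705.81.
(150−101)/(705.81−612.68) × (654.94−612.68) + 101 = 49/93.13 × 42.26 + 101 ≈ 123.23 → 123.
Site G: 744.85 lies in 705.82–838.64, so I_lo=151, I_hi=200, C_lo=705.82, C_hi=838.64.
(200−151)/(838.64−705.82) × (744.85−705.82) + 151 = 49/132.82 × 39.03 + 151 ≈ 165.40 → 165.
Site A: 758.60 ∈ [705.82, 838.64] ↔ index [151, 200].
151 + (758.60−705.82)·(200−151)/(838.64−705.82) = 151 + 52.78·49/132.82 ≈ 170.47, so AQI = 170.
Site F: 765.55 lies in 705.82–838.64, so I_lo=151, I_hi=200, C_lo=705.82, C_hi=838.64.
(200−151)/(838.64−705.82) × (765.55−705.82) + 151 = 49/132.82 × 59.73 + 151 ≈ 173.04 → 173.
Site C 264.22: bracket 84.69–316.80 → index 26–50; slope 24/232.11, offset 179.53.
AQI = 26 + 24/232.11·179.53 ≈ 44.56 ⇒ 45.
AQIs: Site L=123, Site G=165, Site A=170, Site F=173, Site C=45. Sum = 123 + 165 + 170 + 173 + 45 = 676.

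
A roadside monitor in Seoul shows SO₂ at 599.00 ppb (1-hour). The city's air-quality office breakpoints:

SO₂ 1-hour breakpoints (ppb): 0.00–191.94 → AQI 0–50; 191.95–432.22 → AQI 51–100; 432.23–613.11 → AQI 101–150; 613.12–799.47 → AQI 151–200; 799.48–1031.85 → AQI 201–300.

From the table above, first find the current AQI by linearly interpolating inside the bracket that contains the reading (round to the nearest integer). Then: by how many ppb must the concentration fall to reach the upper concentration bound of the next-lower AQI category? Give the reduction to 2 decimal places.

166.78

SO₂ 599.00: bracket 432.23–613.11 → index 101–150; slope 49/180.88, offset 166.77.
AQI = 101 + 49/180.88·166.77 ≈ 146.18 ⇒ 146.
Current AQI 146 is in the Unhealthy for Sensitive Groups range (101–150). The next-lower category tops out at AQI 100, whose upper concentration bound is 432.22 ppb.
Reduction needed = 599.00 − 432.22 = 166.78 ppb.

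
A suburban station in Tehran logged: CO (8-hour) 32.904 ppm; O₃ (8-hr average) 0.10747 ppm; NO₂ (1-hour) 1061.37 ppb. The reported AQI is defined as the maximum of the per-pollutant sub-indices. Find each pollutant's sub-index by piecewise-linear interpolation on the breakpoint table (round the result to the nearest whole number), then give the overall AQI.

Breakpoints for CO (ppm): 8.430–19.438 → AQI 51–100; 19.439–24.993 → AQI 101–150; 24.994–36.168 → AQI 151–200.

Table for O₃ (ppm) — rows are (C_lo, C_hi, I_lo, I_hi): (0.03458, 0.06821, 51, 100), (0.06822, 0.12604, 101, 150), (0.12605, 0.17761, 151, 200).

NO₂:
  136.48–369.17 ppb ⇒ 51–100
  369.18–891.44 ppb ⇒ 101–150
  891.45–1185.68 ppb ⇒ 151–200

CO: row 24.994–36.168 (AQI 151–200). (200−151)·(32.904−24.994)/(36.168−24.994) + 151 = 49·7.910/11.174 + 151 ≈ 185.69 → 186.
O₃: 0.10747 lies in 0.06822–0.12604, so I_lo=101, I_hi=150, C_lo=0.06822, C_hi=0.12604.
(150−101)/(0.12604−0.06822) × (0.10747−0.06822) + 101 = 49/0.05782 × 0.03925 + 101 ≈ 134.26 → 134.
NO₂: 1061.37 ∈ [891.45, 1185.68] ↔ index [151, 200].
151 + (1061.37−891.45)·(200−151)/(1185.68−891.45) = 151 + 169.92·49/294.23 ≈ 179.30, so AQI = 179.
Sub-indices: CO→186, O₃→134, NO₂→179. Overall AQI = max = 186; dominant pollutant is CO.
AQI 186: Unhealthy.

186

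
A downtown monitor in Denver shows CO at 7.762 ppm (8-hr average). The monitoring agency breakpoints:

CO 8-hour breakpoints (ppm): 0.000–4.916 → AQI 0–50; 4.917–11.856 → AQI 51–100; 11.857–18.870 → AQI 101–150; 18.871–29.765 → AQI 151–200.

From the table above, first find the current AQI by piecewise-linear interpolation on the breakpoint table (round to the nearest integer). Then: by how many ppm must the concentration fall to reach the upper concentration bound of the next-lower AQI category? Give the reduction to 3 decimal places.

CO: row 4.917–11.856 (AQI 51–100). (100−51)·(7.762−4.917)/(11.856−4.917) + 51 = 49·2.845/6.939 + 51 ≈ 71.09 → 71.
Current AQI 71 is in the Moderate range (51–100). The next-lower category tops out at AQI 50, whose upper concentration bound is 4.916 ppm.
Reduction needed = 7.762 − 4.916 = 2.846 ppm.

2.846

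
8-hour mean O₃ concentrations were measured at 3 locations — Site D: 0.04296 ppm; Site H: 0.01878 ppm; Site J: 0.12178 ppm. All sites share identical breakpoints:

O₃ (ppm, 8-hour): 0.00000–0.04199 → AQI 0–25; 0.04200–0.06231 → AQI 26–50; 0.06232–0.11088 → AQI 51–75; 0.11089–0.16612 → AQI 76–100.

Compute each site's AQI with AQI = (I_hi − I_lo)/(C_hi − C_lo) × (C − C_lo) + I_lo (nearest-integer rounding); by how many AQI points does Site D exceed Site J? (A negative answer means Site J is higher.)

Site D: 0.04296 lies in 0.04200–0.06231, so I_lo=26, I_hi=50, C_lo=0.04200, C_hi=0.06231.
(50−26)/(0.06231−0.04200) × (0.04296−0.04200) + 26 = 24/0.02031 × 0.00096 + 26 ≈ 27.13 → 27.
Site H: row 0.00000–0.04199 (AQI 0–25). (25−0)·(0.01878−0.00000)/(0.04199−0.00000) + 0 = 25·0.01878/0.04199 + 0 ≈ 11.18 → 11.
Site J: 0.12178 lies in 0.11089–0.16612, so I_lo=76, I_hi=100, C_lo=0.11089, C_hi=0.16612.
(100−76)/(0.16612−0.11089) × (0.12178−0.11089) + 76 = 24/0.05523 × 0.01089 + 76 ≈ 80.73 → 81.
AQIs: Site D=27, Site H=11, Site J=81. Site D (27) − Site J (81) = -54.

-54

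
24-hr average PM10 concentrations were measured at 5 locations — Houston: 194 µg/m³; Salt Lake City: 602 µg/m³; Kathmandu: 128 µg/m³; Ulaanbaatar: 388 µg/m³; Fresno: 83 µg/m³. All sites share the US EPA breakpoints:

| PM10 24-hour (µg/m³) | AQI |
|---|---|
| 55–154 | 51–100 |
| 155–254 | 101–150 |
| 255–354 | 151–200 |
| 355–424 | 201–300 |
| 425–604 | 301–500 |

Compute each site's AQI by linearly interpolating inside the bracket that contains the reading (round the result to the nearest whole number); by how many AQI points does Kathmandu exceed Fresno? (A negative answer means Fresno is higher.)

22

Houston: 194 lies in 155–254, so I_lo=101, I_hi=150, C_lo=155, C_hi=254.
(150−101)/(254−155) × (194−155) + 101 = 49/99 × 39 + 101 ≈ 120.30 → 120.
Salt Lake City 602: bracket 425–604 → index 301–500; slope 199/179, offset 177.
AQI = 301 + 199/179·177 ≈ 497.78 ⇒ 498.
Kathmandu: row 55–154 (AQI 51–100). (100−51)·(128−55)/(154−55) + 51 = 49·73/99 + 51 ≈ 87.13 → 87.
Ulaanbaatar: 388 lies in 355–424, so I_lo=201, I_hi=300, C_lo=355, C_hi=424.
(300−201)/(424−355) × (388−355) + 201 = 99/69 × 33 + 201 ≈ 248.35 → 248.
Fresno: 83 lies in 55–154, so I_lo=51, I_hi=100, C_lo=55, C_hi=154.
(100−51)/(154−55) × (83−55) + 51 = 49/99 × 28 + 51 ≈ 64.86 → 65.
AQIs: Houston=120, Salt Lake City=498, Kathmandu=87, Ulaanbaatar=248, Fresno=65. Kathmandu (87) − Fresno (65) = 22.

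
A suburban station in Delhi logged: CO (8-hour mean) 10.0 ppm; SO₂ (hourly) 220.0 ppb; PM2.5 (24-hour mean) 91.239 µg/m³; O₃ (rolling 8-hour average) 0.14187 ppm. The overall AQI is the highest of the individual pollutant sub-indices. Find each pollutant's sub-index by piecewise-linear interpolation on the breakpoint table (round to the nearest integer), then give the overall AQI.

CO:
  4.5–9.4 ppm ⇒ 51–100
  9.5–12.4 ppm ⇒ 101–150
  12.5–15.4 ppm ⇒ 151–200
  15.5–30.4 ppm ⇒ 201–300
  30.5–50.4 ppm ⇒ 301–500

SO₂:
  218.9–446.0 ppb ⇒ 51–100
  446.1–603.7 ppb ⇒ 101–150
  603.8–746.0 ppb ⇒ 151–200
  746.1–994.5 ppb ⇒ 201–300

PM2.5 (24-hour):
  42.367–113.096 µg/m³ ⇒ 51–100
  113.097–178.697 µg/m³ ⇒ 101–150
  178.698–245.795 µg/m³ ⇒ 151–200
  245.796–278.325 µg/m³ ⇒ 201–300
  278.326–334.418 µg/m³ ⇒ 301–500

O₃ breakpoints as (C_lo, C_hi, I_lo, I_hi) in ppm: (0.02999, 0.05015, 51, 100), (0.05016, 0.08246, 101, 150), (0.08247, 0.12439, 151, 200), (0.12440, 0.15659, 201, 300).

255

CO: 10.0 lies in 9.5–12.4, so I_lo=101, I_hi=150, C_lo=9.5, C_hi=12.4.
(150−101)/(12.4−9.5) × (10.0−9.5) + 101 = 49/2.9 × 0.5 + 101 ≈ 109.45 → 109.
SO₂: 220.0 lies in 218.9–446.0, so I_lo=51, I_hi=100, C_lo=218.9, C_hi=446.0.
(100−51)/(446.0−218.9) × (220.0−218.9) + 51 = 49/227.1 × 1.1 + 51 ≈ 51.24 → 51.
PM2.5 91.239: bracket 42.367–113.096 → index 51–100; slope 49/70.729, offset 48.872.
AQI = 51 + 49/70.729·48.872 ≈ 84.86 ⇒ 85.
O₃: 0.14187 lies in 0.12440–0.15659, so I_lo=201, I_hi=300, C_lo=0.12440, C_hi=0.15659.
(300−201)/(0.15659−0.12440) × (0.14187−0.12440) + 201 = 99/0.03219 × 0.01747 + 201 ≈ 254.73 → 255.
Sub-indices: CO→109, SO₂→51, PM2.5→85, O₃→255. Overall AQI = max = 255; dominant pollutant is O₃.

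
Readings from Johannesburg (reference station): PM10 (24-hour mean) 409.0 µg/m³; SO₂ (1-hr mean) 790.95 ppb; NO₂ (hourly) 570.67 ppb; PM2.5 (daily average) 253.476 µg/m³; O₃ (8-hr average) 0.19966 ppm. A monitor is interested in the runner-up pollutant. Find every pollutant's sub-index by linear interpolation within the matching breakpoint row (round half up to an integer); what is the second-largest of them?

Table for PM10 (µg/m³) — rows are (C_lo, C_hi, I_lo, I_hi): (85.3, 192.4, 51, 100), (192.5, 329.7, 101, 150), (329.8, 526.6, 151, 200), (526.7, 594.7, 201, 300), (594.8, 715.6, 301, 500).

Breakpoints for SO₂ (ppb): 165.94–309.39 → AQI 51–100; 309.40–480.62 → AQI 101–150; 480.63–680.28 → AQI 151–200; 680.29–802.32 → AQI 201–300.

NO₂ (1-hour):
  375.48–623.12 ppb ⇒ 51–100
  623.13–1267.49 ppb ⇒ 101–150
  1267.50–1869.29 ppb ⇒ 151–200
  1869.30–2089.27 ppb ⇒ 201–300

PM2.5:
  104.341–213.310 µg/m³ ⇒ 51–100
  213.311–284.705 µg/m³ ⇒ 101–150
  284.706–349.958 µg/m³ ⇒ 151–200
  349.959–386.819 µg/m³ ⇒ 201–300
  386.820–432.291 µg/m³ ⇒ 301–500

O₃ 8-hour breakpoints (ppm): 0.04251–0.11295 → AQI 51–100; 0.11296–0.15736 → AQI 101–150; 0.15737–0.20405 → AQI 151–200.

PM10: 409.0 ∈ [329.8, 526.6] ↔ index [151, 200].
151 + (409.0−329.8)·(200−151)/(526.6−329.8) = 151 + 79.2·49/196.8 ≈ 170.72, so AQI = 171.
SO₂: 790.95 ∈ [680.29, 802.32] ↔ index [201, 300].
201 + (790.95−680.29)·(300−201)/(802.32−680.29) = 201 + 110.66·99/122.03 ≈ 290.78, so AQI = 291.
NO₂ 570.67: bracket 375.48–623.12 → index 51–100; slope 49/247.64, offset 195.19.
AQI = 51 + 49/247.64·195.19 ≈ 89.62 ⇒ 90.
PM2.5: 253.476 lies in 213.311–284.705, so I_lo=101, I_hi=150, C_lo=213.311, C_hi=284.705.
(150−101)/(284.705−213.311) × (253.476−213.311) + 101 = 49/71.394 × 40.165 + 101 ≈ 128.57 → 129.
O₃ 0.19966: bracket 0.15737–0.20405 → index 151–200; slope 49/0.04668, offset 0.04229.
AQI = 151 + 49/0.04668·0.04229 ≈ 195.39 ⇒ 195.
Sub-indices: PM10→171, SO₂→291, NO₂→90, PM2.5→129, O₃→195. Ranked high→low: 291, 195, 171, 129, 90. Second-highest sub-index = 195.

195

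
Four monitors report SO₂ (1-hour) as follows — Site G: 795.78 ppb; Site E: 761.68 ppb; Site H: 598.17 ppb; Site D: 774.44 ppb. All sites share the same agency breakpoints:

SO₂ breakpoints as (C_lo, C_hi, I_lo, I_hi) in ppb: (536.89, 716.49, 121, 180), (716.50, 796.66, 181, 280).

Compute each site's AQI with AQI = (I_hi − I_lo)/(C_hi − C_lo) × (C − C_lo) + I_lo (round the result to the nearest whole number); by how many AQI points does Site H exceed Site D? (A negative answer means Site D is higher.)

-112

Site G: 795.78 lies in 716.50–796.66, so I_lo=181, I_hi=280, C_lo=716.50, C_hi=796.66.
(280−181)/(796.66−716.50) × (795.78−716.50) + 181 = 99/80.16 × 79.28 + 181 ≈ 278.91 → 279.
Site E: 761.68 ∈ [716.50, 796.66] ↔ index [181, 280].
181 + (761.68−716.50)·(280−181)/(796.66−716.50) = 181 + 45.18·99/80.16 ≈ 236.80, so AQI = 237.
Site H 598.17: bracket 536.89–716.49 → index 121–180; slope 59/179.60, offset 61.28.
AQI = 121 + 59/179.60·61.28 ≈ 141.13 ⇒ 141.
Site D: 774.44 lies in 716.50–796.66, so I_lo=181, I_hi=280, C_lo=716.50, C_hi=796.66.
(280−181)/(796.66−716.50) × (774.44−716.50) + 181 = 99/80.16 × 57.94 + 181 ≈ 252.56 → 253.
AQIs: Site G=279, Site E=237, Site H=141, Site D=253. Site H (141) − Site D (253) = -112.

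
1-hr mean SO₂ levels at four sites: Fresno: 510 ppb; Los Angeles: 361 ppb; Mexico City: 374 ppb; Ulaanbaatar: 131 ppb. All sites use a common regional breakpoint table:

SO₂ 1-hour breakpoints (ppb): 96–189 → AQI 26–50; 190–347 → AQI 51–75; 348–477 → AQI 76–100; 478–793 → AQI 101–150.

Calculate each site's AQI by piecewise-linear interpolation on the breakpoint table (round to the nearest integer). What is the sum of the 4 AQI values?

300

Fresno 510: bracket 478–793 → index 101–150; slope 49/315, offset 32.
AQI = 101 + 49/315·32 ≈ 105.98 ⇒ 106.
Los Angeles 361: bracket 348–477 → index 76–100; slope 24/129, offset 13.
AQI = 76 + 24/129·13 ≈ 78.42 ⇒ 78.
Mexico City: 374 lies in 348–477, so I_lo=76, I_hi=100, C_lo=348, C_hi=477.
(100−76)/(477−348) × (374−348) + 76 = 24/129 × 26 + 76 ≈ 80.84 → 81.
Ulaanbaatar 131: bracket 96–189 → index 26–50; slope 24/93, offset 35.
AQI = 26 + 24/93·35 ≈ 35.03 ⇒ 35.
AQIs: Fresno=106, Los Angeles=78, Mexico City=81, Ulaanbaatar=35. Sum = 106 + 78 + 81 + 35 = 300.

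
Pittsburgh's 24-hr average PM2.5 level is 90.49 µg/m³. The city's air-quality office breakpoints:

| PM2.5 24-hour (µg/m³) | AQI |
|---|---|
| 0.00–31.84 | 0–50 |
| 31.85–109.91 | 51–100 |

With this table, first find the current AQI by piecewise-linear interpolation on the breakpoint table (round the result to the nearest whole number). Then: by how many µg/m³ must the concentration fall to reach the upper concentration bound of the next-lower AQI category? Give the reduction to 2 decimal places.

58.65

PM2.5: 90.49 lies in 31.85–109.91, so I_lo=51, I_hi=100, C_lo=31.85, C_hi=109.91.
(100−51)/(109.91−31.85) × (90.49−31.85) + 51 = 49/78.06 × 58.64 + 51 ≈ 87.81 → 88.
Current AQI 88 is in the Moderate range (51–100). The next-lower category tops out at AQI 50, whose upper concentration bound is 31.84 µg/m³.
Reduction needed = 90.49 − 31.84 = 58.65 µg/m³.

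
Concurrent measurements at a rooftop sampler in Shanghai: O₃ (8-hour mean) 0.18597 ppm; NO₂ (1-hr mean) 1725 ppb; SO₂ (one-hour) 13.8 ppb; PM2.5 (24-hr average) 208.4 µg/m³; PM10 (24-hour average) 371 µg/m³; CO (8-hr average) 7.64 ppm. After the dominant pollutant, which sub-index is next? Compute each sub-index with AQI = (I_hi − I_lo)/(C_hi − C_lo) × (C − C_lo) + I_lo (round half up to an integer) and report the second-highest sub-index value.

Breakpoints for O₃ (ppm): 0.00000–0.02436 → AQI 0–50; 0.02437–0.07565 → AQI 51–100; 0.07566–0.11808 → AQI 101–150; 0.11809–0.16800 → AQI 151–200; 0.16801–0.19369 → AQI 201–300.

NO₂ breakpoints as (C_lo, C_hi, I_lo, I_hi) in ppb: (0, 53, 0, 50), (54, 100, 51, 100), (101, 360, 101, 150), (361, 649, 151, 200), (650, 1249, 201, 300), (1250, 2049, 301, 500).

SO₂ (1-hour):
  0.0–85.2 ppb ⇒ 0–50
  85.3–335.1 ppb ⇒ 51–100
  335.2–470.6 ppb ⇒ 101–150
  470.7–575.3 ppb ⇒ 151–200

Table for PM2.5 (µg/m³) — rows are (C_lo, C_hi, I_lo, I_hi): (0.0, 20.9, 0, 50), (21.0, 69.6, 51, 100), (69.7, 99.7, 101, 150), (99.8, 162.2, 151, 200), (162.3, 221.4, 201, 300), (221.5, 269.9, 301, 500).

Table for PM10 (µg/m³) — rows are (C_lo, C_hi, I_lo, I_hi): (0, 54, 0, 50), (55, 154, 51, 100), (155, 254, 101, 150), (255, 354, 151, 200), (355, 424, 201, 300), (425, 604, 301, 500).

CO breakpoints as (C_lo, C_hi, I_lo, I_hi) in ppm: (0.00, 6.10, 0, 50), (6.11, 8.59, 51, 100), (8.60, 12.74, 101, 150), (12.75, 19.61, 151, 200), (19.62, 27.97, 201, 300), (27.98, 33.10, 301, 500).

O₃: 0.18597 lies in 0.16801–0.19369, so I_lo=201, I_hi=300, C_lo=0.16801, C_hi=0.19369.
(300−201)/(0.19369−0.16801) × (0.18597−0.16801) + 201 = 99/0.02568 × 0.01796 + 201 ≈ 270.24 → 270.
NO₂: row 1250–2049 (AQI 301–500). (500−301)·(1725−1250)/(2049−1250) + 301 = 199·475/799 + 301 ≈ 419.30 → 419.
SO₂: 13.8 ∈ [0.0, 85.2] ↔ index [0, 50].
0 + (13.8−0.0)·(50−0)/(85.2−0.0) = 0 + 13.8·50/85.2 ≈ 8.10, so AQI = 8.
PM2.5: 208.4 lies in 162.3–221.4, so I_lo=201, I_hi=300, C_lo=162.3, C_hi=221.4.
(300−201)/(221.4−162.3) × (208.4−162.3) + 201 = 99/59.1 × 46.1 + 201 ≈ 278.22 → 278.
PM10: 371 lies in 355–424, so I_lo=201, I_hi=300, C_lo=355, C_hi=424.
(300−201)/(424−355) × (371−355) + 201 = 99/69 × 16 + 201 ≈ 223.96 → 224.
CO: 7.64 lies in 6.11–8.59, so I_lo=51, I_hi=100, C_lo=6.11, C_hi=8.59.
(100−51)/(8.59−6.11) × (7.64−6.11) + 51 = 49/2.48 × 1.53 + 51 ≈ 81.23 → 81.
Sub-indices: O₃→270, NO₂→419, SO₂→8, PM2.5→278, PM10→224, CO→81. Ranked high→low: 419, 278, 270, 224, 81, 8. Second-highest sub-index = 278.

278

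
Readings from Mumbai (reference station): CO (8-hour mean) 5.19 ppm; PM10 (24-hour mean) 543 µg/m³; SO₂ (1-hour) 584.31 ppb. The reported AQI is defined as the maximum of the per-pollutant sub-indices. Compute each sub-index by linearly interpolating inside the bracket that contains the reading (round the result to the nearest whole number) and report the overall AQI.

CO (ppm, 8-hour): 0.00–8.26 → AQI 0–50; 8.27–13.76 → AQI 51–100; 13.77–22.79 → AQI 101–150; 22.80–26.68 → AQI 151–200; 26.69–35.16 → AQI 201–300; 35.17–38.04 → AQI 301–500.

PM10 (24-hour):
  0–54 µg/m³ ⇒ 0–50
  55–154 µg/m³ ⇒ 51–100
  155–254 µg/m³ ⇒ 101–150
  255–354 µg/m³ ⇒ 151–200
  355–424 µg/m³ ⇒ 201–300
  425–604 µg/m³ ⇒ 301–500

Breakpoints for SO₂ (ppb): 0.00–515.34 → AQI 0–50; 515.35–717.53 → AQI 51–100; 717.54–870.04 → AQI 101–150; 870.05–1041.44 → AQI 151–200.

CO: 5.19 lies in 0.00–8.26, so I_lo=0, I_hi=50, C_lo=0.00, C_hi=8.26.
(50−0)/(8.26−0.00) × (5.19−0.00) + 0 = 50/8.26 × 5.19 + 0 ≈ 31.42 → 31.
PM10: 543 lies in 425–604, so I_lo=301, I_hi=500, C_lo=425, C_hi=604.
(500−301)/(604−425) × (543−425) + 301 = 199/179 × 118 + 301 ≈ 432.18 → 432.
SO₂: row 515.35–717.53 (AQI 51–100). (100−51)·(584.31−515.35)/(717.53−515.35) + 51 = 49·68.96/202.18 + 51 ≈ 67.71 → 68.
Sub-indices: CO→31, PM10→432, SO₂→68. Overall AQI = max = 432; dominant pollutant is PM10.
AQI 432: Hazardous.

432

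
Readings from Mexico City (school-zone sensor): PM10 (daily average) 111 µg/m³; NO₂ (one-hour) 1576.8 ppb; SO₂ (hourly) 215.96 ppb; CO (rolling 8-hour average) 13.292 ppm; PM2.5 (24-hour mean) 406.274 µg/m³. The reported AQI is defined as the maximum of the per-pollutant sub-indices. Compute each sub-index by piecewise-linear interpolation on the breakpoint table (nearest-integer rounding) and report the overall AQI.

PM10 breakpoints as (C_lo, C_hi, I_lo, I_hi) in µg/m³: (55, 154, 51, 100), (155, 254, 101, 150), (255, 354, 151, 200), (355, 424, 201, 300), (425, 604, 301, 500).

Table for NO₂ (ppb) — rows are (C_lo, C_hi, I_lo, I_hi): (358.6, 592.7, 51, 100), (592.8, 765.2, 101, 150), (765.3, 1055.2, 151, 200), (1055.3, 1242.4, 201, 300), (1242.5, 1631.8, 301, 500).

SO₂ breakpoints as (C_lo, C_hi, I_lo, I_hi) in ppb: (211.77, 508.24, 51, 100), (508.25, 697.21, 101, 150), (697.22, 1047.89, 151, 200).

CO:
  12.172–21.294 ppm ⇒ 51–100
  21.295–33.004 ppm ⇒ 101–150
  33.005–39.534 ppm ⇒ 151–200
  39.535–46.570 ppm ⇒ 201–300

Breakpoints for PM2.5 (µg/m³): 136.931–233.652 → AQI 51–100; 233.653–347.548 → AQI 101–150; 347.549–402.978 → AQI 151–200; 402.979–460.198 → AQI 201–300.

PM10: row 55–154 (AQI 51–100). (100−51)·(111−55)/(154−55) + 51 = 49·56/99 + 51 ≈ 78.72 → 79.
NO₂: row 1242.5–1631.8 (AQI 301–500). (500−301)·(1576.8−1242.5)/(1631.8−1242.5) + 301 = 199·334.3/389.3 + 301 ≈ 471.89 → 472.
SO₂: row 211.77–508.24 (AQI 51–100). (100−51)·(215.96−211.77)/(508.24−211.77) + 51 = 49·4.19/296.47 + 51 ≈ 51.69 → 52.
CO 13.292: bracket 12.172–21.294 → index 51–100; slope 49/9.122, offset 1.120.
AQI = 51 + 49/9.122·1.120 ≈ 57.02 ⇒ 57.
PM2.5: row 402.979–460.198 (AQI 201–300). (300−201)·(406.274−402.979)/(460.198−402.979) + 201 = 99·3.295/57.219 + 201 ≈ 206.70 → 207.
Sub-indices: PM10→79, NO₂→472, SO₂→52, CO→57, PM2.5→207. Overall AQI = max = 472; dominant pollutant is NO₂.

472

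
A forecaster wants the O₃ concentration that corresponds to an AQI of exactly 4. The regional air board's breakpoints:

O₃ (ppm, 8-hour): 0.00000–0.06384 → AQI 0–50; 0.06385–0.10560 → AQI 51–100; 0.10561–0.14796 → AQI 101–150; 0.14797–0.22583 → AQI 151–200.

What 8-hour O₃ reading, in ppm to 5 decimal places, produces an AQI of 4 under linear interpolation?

AQI 4 lies in the 0–50 band, which corresponds to 0.00000–0.06384 ppm.
C = 0.00000 + (4−0)×(0.06384−0.00000)/(50−0) = 0.00000 + 4×0.06384/50 ≈ 0.0051072 ppm → 0.00511 ppm to 5 dp.

0.00511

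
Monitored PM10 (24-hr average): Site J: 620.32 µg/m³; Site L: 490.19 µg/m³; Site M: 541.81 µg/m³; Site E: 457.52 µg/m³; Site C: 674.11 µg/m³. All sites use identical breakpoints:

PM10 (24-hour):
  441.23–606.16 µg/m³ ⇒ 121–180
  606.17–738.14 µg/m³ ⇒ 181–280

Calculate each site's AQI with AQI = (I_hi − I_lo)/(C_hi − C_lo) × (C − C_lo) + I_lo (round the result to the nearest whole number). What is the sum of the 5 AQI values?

847

Site J: 620.32 ∈ [606.17, 738.14] ↔ index [181, 280].
181 + (620.32−606.17)·(280−181)/(738.14−606.17) = 181 + 14.15·99/131.97 ≈ 191.61, so AQI = 192.
Site L: 490.19 ∈ [441.23, 606.16] ↔ index [121, 180].
121 + (490.19−441.23)·(180−121)/(606.16−441.23) = 121 + 48.96·59/164.93 ≈ 138.51, so AQI = 139.
Site M: 541.81 ∈ [441.23, 606.16] ↔ index [121, 180].
121 + (541.81−441.23)·(180−121)/(606.16−441.23) = 121 + 100.58·59/164.93 ≈ 156.98, so AQI = 157.
Site E: 457.52 lies in 441.23–606.16, so I_lo=121, I_hi=180, C_lo=441.23, C_hi=606.16.
(180−121)/(606.16−441.23) × (457.52−441.23) + 121 = 59/164.93 × 16.29 + 121 ≈ 126.83 → 127.
Site C: 674.11 ∈ [606.17, 738.14] ↔ index [181, 280].
181 + (674.11−606.17)·(280−181)/(738.14−606.17) = 181 + 67.94·99/131.97 ≈ 231.97, so AQI = 232.
AQIs: Site J=192, Site L=139, Site M=157, Site E=127, Site C=232. Sum = 192 + 139 + 157 + 127 + 232 = 847.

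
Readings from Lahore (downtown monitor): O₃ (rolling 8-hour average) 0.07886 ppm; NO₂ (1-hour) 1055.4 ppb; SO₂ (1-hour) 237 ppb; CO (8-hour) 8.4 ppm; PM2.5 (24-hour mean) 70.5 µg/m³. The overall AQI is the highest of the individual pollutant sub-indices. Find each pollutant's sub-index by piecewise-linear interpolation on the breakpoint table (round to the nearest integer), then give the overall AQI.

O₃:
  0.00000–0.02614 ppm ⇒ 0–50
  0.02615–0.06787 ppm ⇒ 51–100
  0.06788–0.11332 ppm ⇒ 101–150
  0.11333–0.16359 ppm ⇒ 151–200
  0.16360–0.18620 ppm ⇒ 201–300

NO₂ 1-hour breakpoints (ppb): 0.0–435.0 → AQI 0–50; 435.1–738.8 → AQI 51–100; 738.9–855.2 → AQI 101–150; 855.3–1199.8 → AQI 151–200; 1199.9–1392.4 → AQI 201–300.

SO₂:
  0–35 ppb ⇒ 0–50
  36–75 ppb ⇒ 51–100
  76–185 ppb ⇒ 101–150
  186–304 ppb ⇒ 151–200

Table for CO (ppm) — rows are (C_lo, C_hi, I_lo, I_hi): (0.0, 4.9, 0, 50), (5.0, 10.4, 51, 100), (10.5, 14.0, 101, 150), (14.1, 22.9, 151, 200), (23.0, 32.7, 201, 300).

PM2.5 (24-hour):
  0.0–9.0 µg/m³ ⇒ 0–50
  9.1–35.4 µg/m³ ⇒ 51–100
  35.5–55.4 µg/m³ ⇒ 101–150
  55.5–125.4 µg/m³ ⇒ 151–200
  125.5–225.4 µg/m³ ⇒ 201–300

O₃: 0.07886 ∈ [0.06788, 0.11332] ↔ index [101, 150].
101 + (0.07886−0.06788)·(150−101)/(0.11332−0.06788) = 101 + 0.01098·49/0.04544 ≈ 112.84, so AQI = 113.
NO₂: row 855.3–1199.8 (AQI 151–200). (200−151)·(1055.4−855.3)/(1199.8−855.3) + 151 = 49·200.1/344.5 + 151 ≈ 179.46 → 179.
SO₂ 237: bracket 186–304 → index 151–200; slope 49/118, offset 51.
AQI = 151 + 49/118·51 ≈ 172.18 ⇒ 172.
CO 8.4: bracket 5.0–10.4 → index 51–100; slope 49/5.4, offset 3.4.
AQI = 51 + 49/5.4·3.4 ≈ 81.85 ⇒ 82.
PM2.5: 70.5 ∈ [55.5, 125.4] ↔ index [151, 200].
151 + (70.5−55.5)·(200−151)/(125.4−55.5) = 151 + 15.0·49/69.9 ≈ 161.52, so AQI = 162.
Sub-indices: O₃→113, NO₂→179, SO₂→172, CO→82, PM2.5→162. Overall AQI = max = 179; dominant pollutant is NO₂.

179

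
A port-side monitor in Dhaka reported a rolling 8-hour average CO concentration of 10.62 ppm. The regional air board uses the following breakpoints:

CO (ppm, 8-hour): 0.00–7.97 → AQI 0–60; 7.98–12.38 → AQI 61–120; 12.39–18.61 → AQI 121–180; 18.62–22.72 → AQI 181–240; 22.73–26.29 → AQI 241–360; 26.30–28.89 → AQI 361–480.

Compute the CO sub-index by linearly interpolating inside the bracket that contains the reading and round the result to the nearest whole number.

96

CO: row 7.98–12.38 (AQI 61–120). (120−61)·(10.62−7.98)/(12.38−7.98) + 61 = 59·2.64/4.40 + 61 ≈ 96.40 → 96.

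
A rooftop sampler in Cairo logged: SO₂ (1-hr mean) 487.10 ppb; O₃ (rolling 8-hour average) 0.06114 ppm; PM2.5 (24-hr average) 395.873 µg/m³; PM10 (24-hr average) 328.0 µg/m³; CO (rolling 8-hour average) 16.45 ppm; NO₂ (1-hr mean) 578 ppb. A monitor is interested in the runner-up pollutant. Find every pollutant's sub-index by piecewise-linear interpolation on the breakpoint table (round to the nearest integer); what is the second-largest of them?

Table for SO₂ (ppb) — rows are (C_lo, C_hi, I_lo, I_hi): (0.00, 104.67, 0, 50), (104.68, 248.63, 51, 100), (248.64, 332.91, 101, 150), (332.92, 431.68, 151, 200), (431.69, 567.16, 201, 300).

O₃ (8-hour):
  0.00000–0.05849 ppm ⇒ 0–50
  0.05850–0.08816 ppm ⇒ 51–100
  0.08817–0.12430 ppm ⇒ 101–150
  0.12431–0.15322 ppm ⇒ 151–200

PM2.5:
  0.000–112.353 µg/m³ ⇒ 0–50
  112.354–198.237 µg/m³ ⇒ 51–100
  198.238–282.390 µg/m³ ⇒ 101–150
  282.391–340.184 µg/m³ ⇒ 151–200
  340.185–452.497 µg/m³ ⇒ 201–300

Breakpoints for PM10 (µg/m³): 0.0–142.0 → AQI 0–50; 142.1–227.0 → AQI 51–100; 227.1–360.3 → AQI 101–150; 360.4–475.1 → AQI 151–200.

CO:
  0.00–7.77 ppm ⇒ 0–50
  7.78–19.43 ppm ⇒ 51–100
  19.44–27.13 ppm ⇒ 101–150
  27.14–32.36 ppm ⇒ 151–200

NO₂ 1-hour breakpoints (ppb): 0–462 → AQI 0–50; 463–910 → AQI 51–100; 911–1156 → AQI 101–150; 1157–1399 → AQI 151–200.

241

SO₂: 487.10 ∈ [431.69, 567.16] ↔ index [201, 300].
201 + (487.10−431.69)·(300−201)/(567.16−431.69) = 201 + 55.41·99/135.47 ≈ 241.49, so AQI = 241.
O₃: 0.06114 lies in 0.05850–0.08816, so I_lo=51, I_hi=100, C_lo=0.05850, C_hi=0.08816.
(100−51)/(0.08816−0.05850) × (0.06114−0.05850) + 51 = 49/0.02966 × 0.00264 + 51 ≈ 55.36 → 55.
PM2.5: 395.873 lies in 340.185–452.497, so I_lo=201, I_hi=300, C_lo=340.185, C_hi=452.497.
(300−201)/(452.497−340.185) × (395.873−340.185) + 201 = 99/112.312 × 55.688 + 201 ≈ 250.09 → 250.
PM10: row 227.1–360.3 (AQI 101–150). (150−101)·(328.0−227.1)/(360.3−227.1) + 101 = 49·100.9/133.2 + 101 ≈ 138.12 → 138.
CO 16.45: bracket 7.78–19.43 → index 51–100; slope 49/11.65, offset 8.67.
AQI = 51 + 49/11.65·8.67 ≈ 87.47 ⇒ 87.
NO₂: 578 lies in 463–910, so I_lo=51, I_hi=100, C_lo=463, C_hi=910.
(100−51)/(910−463) × (578−463) + 51 = 49/447 × 115 + 51 ≈ 63.61 → 64.
Sub-indices: SO₂→241, O₃→55, PM2.5→250, PM10→138, CO→87, NO₂→64. Ranked high→low: 250, 241, 138, 87, 64, 55. Second-highest sub-index = 241.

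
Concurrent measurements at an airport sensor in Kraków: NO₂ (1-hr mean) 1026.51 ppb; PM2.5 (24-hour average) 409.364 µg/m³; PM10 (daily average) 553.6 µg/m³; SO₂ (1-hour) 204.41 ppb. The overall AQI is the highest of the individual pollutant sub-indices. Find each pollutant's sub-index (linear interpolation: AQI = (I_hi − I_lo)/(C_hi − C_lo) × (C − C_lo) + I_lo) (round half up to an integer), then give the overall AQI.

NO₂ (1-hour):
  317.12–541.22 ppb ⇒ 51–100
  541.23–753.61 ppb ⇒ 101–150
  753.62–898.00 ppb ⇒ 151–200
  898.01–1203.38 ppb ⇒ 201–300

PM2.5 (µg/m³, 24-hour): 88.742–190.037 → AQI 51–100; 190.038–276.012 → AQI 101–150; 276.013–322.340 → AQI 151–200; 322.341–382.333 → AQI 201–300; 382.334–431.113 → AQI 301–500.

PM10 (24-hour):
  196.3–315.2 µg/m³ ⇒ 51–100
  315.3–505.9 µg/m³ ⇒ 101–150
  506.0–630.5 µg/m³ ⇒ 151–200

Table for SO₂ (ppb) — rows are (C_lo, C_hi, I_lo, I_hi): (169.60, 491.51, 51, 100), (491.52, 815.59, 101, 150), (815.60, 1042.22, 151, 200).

NO₂ 1026.51: bracket 898.01–1203.38 → index 201–300; slope 99/305.37, offset 128.50.
AQI = 201 + 99/305.37·128.50 ≈ 242.66 ⇒ 243.
PM2.5: 409.364 ∈ [382.334, 431.113] ↔ index [301, 500].
301 + (409.364−382.334)·(500−301)/(431.113−382.334) = 301 + 27.030·199/48.779 ≈ 411.27, so AQI = 411.
PM10: 553.6 lies in 506.0–630.5, so I_lo=151, I_hi=200, C_lo=506.0, C_hi=630.5.
(200−151)/(630.5−506.0) × (553.6−506.0) + 151 = 49/124.5 × 47.6 + 151 ≈ 169.73 → 170.
SO₂: 204.41 lies in 169.60–491.51, so I_lo=51, I_hi=100, C_lo=169.60, C_hi=491.51.
(100−51)/(491.51−169.60) × (204.41−169.60) + 51 = 49/321.91 × 34.81 + 51 ≈ 56.30 → 56.
Sub-indices: NO₂→243, PM2.5→411, PM10→170, SO₂→56. Overall AQI = max = 411; dominant pollutant is PM2.5.

411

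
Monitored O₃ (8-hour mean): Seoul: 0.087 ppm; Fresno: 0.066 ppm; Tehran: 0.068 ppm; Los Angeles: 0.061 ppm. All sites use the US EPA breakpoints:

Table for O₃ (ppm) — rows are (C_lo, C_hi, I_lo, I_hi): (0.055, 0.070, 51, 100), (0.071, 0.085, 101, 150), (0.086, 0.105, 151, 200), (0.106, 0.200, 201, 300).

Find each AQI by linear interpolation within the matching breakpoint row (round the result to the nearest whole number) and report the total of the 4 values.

Seoul: 0.087 lies in 0.086–0.105, so I_lo=151, I_hi=200, C_lo=0.086, C_hi=0.105.
(200−151)/(0.105−0.086) × (0.087−0.086) + 151 = 49/0.019 × 0.001 + 151 ≈ 153.58 → 154.
Fresno: 0.066 lies in 0.055–0.070, so I_lo=51, I_hi=100, C_lo=0.055, C_hi=0.070.
(100−51)/(0.070−0.055) × (0.066−0.055) + 51 = 49/0.015 × 0.011 + 51 ≈ 86.93 → 87.
Tehran 0.068: bracket 0.055–0.070 → index 51–100; slope 49/0.015, offset 0.013.
AQI = 51 + 49/0.015·0.013 ≈ 93.47 ⇒ 93.
Los Angeles: 0.061 lies in 0.055–0.070, so I_lo=51, I_hi=100, C_lo=0.055, C_hi=0.070.
(100−51)/(0.070−0.055) × (0.061−0.055) + 51 = 49/0.015 × 0.006 + 51 ≈ 70.60 → 71.
AQIs: Seoul=154, Fresno=87, Tehran=93, Los Angeles=71. Sum = 154 + 87 + 93 + 71 = 405.

405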